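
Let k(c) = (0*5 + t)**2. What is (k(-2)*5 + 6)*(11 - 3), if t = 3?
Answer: 408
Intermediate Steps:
k(c) = 9 (k(c) = (0*5 + 3)**2 = (0 + 3)**2 = 3**2 = 9)
(k(-2)*5 + 6)*(11 - 3) = (9*5 + 6)*(11 - 3) = (45 + 6)*8 = 51*8 = 408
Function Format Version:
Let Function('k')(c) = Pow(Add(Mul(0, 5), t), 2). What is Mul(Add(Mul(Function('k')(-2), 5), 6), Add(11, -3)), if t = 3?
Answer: 408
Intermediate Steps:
Function('k')(c) = 9 (Function('k')(c) = Pow(Add(Mul(0, 5), 3), 2) = Pow(Add(0, 3), 2) = Pow(3, 2) = 9)
Mul(Add(Mul(Function('k')(-2), 5), 6), Add(11, -3)) = Mul(Add(Mul(9, 5), 6), Add(11, -3)) = Mul(Add(45, 6), 8) = Mul(51, 8) = 408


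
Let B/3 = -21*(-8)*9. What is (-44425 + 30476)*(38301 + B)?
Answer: -597533313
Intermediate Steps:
B = 4536 (B = 3*(-21*(-8)*9) = 3*(168*9) = 3*1512 = 4536)
(-44425 + 30476)*(38301 + B) = (-44425 + 30476)*(38301 + 4536) = -13949*42837 = -597533313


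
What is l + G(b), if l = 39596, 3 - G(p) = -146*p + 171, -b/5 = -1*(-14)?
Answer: 29208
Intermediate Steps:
b = -70 (b = -(-5)*(-14) = -5*14 = -70)
G(p) = -168 + 146*p (G(p) = 3 - (-146*p + 171) = 3 - (171 - 146*p) = 3 + (-171 + 146*p) = -168 + 146*p)
l + G(b) = 39596 + (-168 + 146*(-70)) = 39596 + (-168 - 10220) = 39596 - 10388 = 29208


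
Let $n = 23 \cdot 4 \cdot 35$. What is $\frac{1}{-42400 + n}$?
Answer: $- \frac{1}{39180} \approx -2.5523 \cdot 10^{-5}$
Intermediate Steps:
$n = 3220$ ($n = 92 \cdot 35 = 3220$)
$\frac{1}{-42400 + n} = \frac{1}{-42400 + 3220} = \frac{1}{-39180} = - \frac{1}{39180}$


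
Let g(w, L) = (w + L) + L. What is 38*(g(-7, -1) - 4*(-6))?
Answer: 570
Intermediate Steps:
g(w, L) = w + 2*L (g(w, L) = (L + w) + L = w + 2*L)
38*(g(-7, -1) - 4*(-6)) = 38*((-7 + 2*(-1)) - 4*(-6)) = 38*((-7 - 2) + 24) = 38*(-9 + 24) = 38*15 = 570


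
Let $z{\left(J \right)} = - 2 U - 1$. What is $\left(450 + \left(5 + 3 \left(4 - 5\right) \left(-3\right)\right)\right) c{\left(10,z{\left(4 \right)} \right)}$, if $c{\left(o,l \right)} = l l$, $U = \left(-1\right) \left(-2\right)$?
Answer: $11600$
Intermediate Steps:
$U = 2$
$z{\left(J \right)} = -5$ ($z{\left(J \right)} = \left(-2\right) 2 - 1 = -4 - 1 = -5$)
$c{\left(o,l \right)} = l^{2}$
$\left(450 + \left(5 + 3 \left(4 - 5\right) \left(-3\right)\right)\right) c{\left(10,z{\left(4 \right)} \right)} = \left(450 + \left(5 + 3 \left(4 - 5\right) \left(-3\right)\right)\right) \left(-5\right)^{2} = \left(450 + \left(5 + 3 \left(\left(-1\right) \left(-3\right)\right)\right)\right) 25 = \left(450 + \left(5 + 3 \cdot 3\right)\right) 25 = \left(450 + \left(5 + 9\right)\right) 25 = \left(450 + 14\right) 25 = 464 \cdot 25 = 11600$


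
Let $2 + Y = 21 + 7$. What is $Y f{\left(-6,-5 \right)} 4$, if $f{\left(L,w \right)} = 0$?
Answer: $0$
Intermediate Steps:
$Y = 26$ ($Y = -2 + \left(21 + 7\right) = -2 + 28 = 26$)
$Y f{\left(-6,-5 \right)} 4 = 26 \cdot 0 \cdot 4 = 0 \cdot 4 = 0$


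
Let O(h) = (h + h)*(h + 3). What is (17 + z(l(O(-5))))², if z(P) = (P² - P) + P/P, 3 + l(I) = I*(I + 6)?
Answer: 71176904100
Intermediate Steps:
O(h) = 2*h*(3 + h) (O(h) = (2*h)*(3 + h) = 2*h*(3 + h))
l(I) = -3 + I*(6 + I) (l(I) = -3 + I*(I + 6) = -3 + I*(6 + I))
z(P) = 1 + P² - P (z(P) = (P² - P) + 1 = 1 + P² - P)
(17 + z(l(O(-5))))² = (17 + (1 + (-3 + (2*(-5)*(3 - 5))² + 6*(2*(-5)*(3 - 5)))² - (-3 + (2*(-5)*(3 - 5))² + 6*(2*(-5)*(3 - 5)))))² = (17 + (1 + (-3 + (2*(-5)*(-2))² + 6*(2*(-5)*(-2)))² - (-3 + (2*(-5)*(-2))² + 6*(2*(-5)*(-2)))))² = (17 + (1 + (-3 + 20² + 6*20)² - (-3 + 20² + 6*20)))² = (17 + (1 + (-3 + 400 + 120)² - (-3 + 400 + 120)))² = (17 + (1 + 517² - 1*517))² = (17 + (1 + 267289 - 517))² = (17 + 266773)² = 266790² = 71176904100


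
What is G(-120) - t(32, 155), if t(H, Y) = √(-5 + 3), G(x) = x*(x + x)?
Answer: 28800 - I*√2 ≈ 28800.0 - 1.4142*I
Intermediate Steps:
G(x) = 2*x² (G(x) = x*(2*x) = 2*x²)
t(H, Y) = I*√2 (t(H, Y) = √(-2) = I*√2)
G(-120) - t(32, 155) = 2*(-120)² - I*√2 = 2*14400 - I*√2 = 28800 - I*√2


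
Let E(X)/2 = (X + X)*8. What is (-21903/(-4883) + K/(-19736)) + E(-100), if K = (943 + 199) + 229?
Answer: -307961258585/96370888 ≈ -3195.6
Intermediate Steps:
K = 1371 (K = 1142 + 229 = 1371)
E(X) = 32*X (E(X) = 2*((X + X)*8) = 2*((2*X)*8) = 2*(16*X) = 32*X)
(-21903/(-4883) + K/(-19736)) + E(-100) = (-21903/(-4883) + 1371/(-19736)) + 32*(-100) = (-21903*(-1/4883) + 1371*(-1/19736)) - 3200 = (21903/4883 - 1371/19736) - 3200 = 425583015/96370888 - 3200 = -307961258585/96370888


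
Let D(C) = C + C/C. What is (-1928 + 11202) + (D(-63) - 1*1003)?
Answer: 8209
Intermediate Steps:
D(C) = 1 + C (D(C) = C + 1 = 1 + C)
(-1928 + 11202) + (D(-63) - 1*1003) = (-1928 + 11202) + ((1 - 63) - 1*1003) = 9274 + (-62 - 1003) = 9274 - 1065 = 8209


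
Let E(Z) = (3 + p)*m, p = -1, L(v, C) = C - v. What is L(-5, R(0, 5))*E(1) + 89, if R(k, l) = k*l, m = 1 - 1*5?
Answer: 49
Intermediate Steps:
m = -4 (m = 1 - 5 = -4)
E(Z) = -8 (E(Z) = (3 - 1)*(-4) = 2*(-4) = -8)
L(-5, R(0, 5))*E(1) + 89 = (0*5 - 1*(-5))*(-8) + 89 = (0 + 5)*(-8) + 89 = 5*(-8) + 89 = -40 + 89 = 49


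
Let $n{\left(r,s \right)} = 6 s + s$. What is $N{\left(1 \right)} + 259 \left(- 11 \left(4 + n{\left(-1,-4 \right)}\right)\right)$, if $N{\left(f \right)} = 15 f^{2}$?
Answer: $68391$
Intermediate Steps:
$n{\left(r,s \right)} = 7 s$
$N{\left(1 \right)} + 259 \left(- 11 \left(4 + n{\left(-1,-4 \right)}\right)\right) = 15 \cdot 1^{2} + 259 \left(- 11 \left(4 + 7 \left(-4\right)\right)\right) = 15 \cdot 1 + 259 \left(- 11 \left(4 - 28\right)\right) = 15 + 259 \left(\left(-11\right) \left(-24\right)\right) = 15 + 259 \cdot 264 = 15 + 68376 = 68391$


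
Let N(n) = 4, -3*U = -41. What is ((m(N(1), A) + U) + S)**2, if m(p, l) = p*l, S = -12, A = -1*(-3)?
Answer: 1681/9 ≈ 186.78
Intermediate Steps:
A = 3
U = 41/3 (U = -1/3*(-41) = 41/3 ≈ 13.667)
m(p, l) = l*p
((m(N(1), A) + U) + S)**2 = ((3*4 + 41/3) - 12)**2 = ((12 + 41/3) - 12)**2 = (77/3 - 12)**2 = (41/3)**2 = 1681/9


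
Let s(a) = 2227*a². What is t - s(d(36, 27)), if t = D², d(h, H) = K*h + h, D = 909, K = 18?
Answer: -1041089031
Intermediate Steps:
d(h, H) = 19*h (d(h, H) = 18*h + h = 19*h)
t = 826281 (t = 909² = 826281)
t - s(d(36, 27)) = 826281 - 2227*(19*36)² = 826281 - 2227*684² = 826281 - 2227*467856 = 826281 - 1*1041915312 = 826281 - 1041915312 = -1041089031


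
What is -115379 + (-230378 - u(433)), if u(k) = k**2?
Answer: -533246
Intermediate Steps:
-115379 + (-230378 - u(433)) = -115379 + (-230378 - 1*433**2) = -115379 + (-230378 - 1*187489) = -115379 + (-230378 - 187489) = -115379 - 417867 = -533246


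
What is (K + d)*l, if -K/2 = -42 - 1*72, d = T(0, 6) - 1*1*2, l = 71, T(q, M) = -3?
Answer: 15833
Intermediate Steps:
d = -5 (d = -3 - 1*1*2 = -3 - 1*2 = -3 - 2 = -5)
K = 228 (K = -2*(-42 - 1*72) = -2*(-42 - 72) = -2*(-114) = 228)
(K + d)*l = (228 - 5)*71 = 223*71 = 15833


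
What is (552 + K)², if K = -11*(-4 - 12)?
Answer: 529984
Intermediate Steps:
K = 176 (K = -11*(-16) = 176)
(552 + K)² = (552 + 176)² = 728² = 529984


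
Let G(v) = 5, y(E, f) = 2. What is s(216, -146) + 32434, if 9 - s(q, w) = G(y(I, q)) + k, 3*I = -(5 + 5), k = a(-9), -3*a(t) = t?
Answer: 32435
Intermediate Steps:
a(t) = -t/3
k = 3 (k = -1/3*(-9) = 3)
I = -10/3 (I = (-(5 + 5))/3 = (-1*10)/3 = (1/3)*(-10) = -10/3 ≈ -3.3333)
s(q, w) = 1 (s(q, w) = 9 - (5 + 3) = 9 - 1*8 = 9 - 8 = 1)
s(216, -146) + 32434 = 1 + 32434 = 32435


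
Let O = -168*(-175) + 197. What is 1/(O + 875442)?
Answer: 1/905039 ≈ 1.1049e-6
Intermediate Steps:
O = 29597 (O = 29400 + 197 = 29597)
1/(O + 875442) = 1/(29597 + 875442) = 1/905039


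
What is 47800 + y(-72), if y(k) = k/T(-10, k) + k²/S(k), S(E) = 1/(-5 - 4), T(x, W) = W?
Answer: 1145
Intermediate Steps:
S(E) = -⅑ (S(E) = 1/(-9) = -⅑)
y(k) = 1 - 9*k² (y(k) = k/k + k²/(-⅑) = 1 + k²*(-9) = 1 - 9*k²)
47800 + y(-72) = 47800 + (1 - 9*(-72)²) = 47800 + (1 - 9*5184) = 47800 + (1 - 46656) = 47800 - 46655 = 1145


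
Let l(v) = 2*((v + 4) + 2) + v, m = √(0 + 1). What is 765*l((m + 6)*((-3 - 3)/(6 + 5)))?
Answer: 4590/11 ≈ 417.27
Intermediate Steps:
m = 1 (m = √1 = 1)
l(v) = 12 + 3*v (l(v) = 2*((4 + v) + 2) + v = 2*(6 + v) + v = (12 + 2*v) + v = 12 + 3*v)
765*l((m + 6)*((-3 - 3)/(6 + 5))) = 765*(12 + 3*((1 + 6)*((-3 - 3)/(6 + 5)))) = 765*(12 + 3*(7*(-6/11))) = 765*(12 + 3*(-42/11)) = 765*(12 - 126/11) = 765*(6/11) = 4590/11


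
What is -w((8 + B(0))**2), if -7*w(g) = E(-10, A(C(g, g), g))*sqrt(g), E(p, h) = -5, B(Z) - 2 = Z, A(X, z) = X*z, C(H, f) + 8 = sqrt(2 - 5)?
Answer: -50/7 ≈ -7.1429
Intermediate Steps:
C(H, f) = -8 + I*sqrt(3) (C(H, f) = -8 + sqrt(2 - 5) = -8 + sqrt(-3) = -8 + I*sqrt(3))
B(Z) = 2 + Z
w(g) = 5*sqrt(g)/7 (w(g) = -(-5)*sqrt(g)/7 = 5*sqrt(g)/7)
-w((8 + B(0))**2) = -5*sqrt((8 + (2 + 0))**2)/7 = -5*sqrt((8 + 2)**2)/7 = -5*sqrt(10**2)/7 = -5*sqrt(100)/7 = -5*10/7 = -1*50/7 = -50/7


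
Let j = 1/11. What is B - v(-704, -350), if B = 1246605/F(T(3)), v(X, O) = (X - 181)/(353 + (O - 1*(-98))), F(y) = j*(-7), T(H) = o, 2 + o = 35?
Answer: -1384971960/707 ≈ -1.9589e+6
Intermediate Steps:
j = 1/11 (j = 1*(1/11) = 1/11 ≈ 0.090909)
o = 33 (o = -2 + 35 = 33)
T(H) = 33
F(y) = -7/11 (F(y) = (1/11)*(-7) = -7/11)
v(X, O) = (-181 + X)/(451 + O) (v(X, O) = (-181 + X)/(353 + (O + 98)) = (-181 + X)/(353 + (98 + O)) = (-181 + X)/(451 + O))
B = -13712655/7 (B = 1246605/(-7/11) = 1246605*(-11/7) = -13712655/7 ≈ -1.9590e+6)
B - v(-704, -350) = -13712655/7 - (-181 - 704)/(451 - 350) = -13712655/7 - (-885)/101 = -13712655/7 - 1*(-885/101) = -13712655/7 + 885/101 = -1384971960/707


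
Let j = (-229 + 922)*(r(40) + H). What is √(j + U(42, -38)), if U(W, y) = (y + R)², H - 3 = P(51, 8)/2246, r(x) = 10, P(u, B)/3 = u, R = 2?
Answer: 3*√5802430946/2246 ≈ 101.75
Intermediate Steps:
P(u, B) = 3*u
H = 6891/2246 (H = 3 + (3*51)/2246 = 3 + 153*(1/2246) = 3 + 153/2246 = 6891/2246 ≈ 3.0681)
U(W, y) = (2 + y)² (U(W, y) = (y + 2)² = (2 + y)²)
j = 20340243/2246 (j = (-229 + 922)*(10 + 6891/2246) = 693*(29351/2246) = 20340243/2246 ≈ 9056.2)
√(j + U(42, -38)) = √(20340243/2246 + (2 - 38)²) = √(20340243/2246 + (-36)²) = √(20340243/2246 + 1296) = √(23251059/2246) = 3*√5802430946/2246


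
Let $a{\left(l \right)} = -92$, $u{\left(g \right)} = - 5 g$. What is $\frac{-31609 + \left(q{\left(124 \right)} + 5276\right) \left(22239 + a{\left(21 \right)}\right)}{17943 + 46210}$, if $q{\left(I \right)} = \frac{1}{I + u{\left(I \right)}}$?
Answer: $\frac{57940695501}{31819888} \approx 1820.9$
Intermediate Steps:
$q{\left(I \right)} = - \frac{1}{4 I}$ ($q{\left(I \right)} = \frac{1}{I - 5 I} = \frac{1}{\left(-4\right) I} = - \frac{1}{4 I}$)
$\frac{-31609 + \left(q{\left(124 \right)} + 5276\right) \left(22239 + a{\left(21 \right)}\right)}{17943 + 46210} = \frac{-31609 + \left(- \frac{1}{4 \cdot 124} + 5276\right) \left(22239 - 92\right)}{17943 + 46210} = \frac{-31609 + \left(\left(- \frac{1}{4}\right) \frac{1}{124} + 5276\right) 22147}{64153} = \left(-31609 + \left(- \frac{1}{496} + 5276\right) 22147\right) \frac{1}{64153} = \left(-31609 + \frac{2616895}{496} \cdot 22147\right) \frac{1}{64153} = \left(-31609 + \frac{57956373565}{496}\right) \frac{1}{64153} = \frac{57940695501}{496} \cdot \frac{1}{64153} = \frac{57940695501}{31819888}$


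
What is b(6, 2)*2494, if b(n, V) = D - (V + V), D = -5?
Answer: -22446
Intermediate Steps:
b(n, V) = -5 - 2*V (b(n, V) = -5 - (V + V) = -5 - 2*V)
b(6, 2)*2494 = (-5 - 2*2)*2494 = (-5 - 4)*2494 = -9*2494 = -22446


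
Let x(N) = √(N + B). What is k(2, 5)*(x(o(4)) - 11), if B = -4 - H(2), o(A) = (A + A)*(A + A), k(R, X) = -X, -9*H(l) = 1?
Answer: 55 - 5*√541/3 ≈ 16.234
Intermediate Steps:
H(l) = -⅑ (H(l) = -⅑*1 = -⅑)
o(A) = 4*A² (o(A) = (2*A)*(2*A) = 4*A²)
B = -35/9 (B = -4 - 1*(-⅑) = -4 + ⅑ = -35/9 ≈ -3.8889)
x(N) = √(-35/9 + N) (x(N) = √(N - 35/9) = √(-35/9 + N))
k(2, 5)*(x(o(4)) - 11) = (-1*5)*(√(-35 + 9*(4*4²))/3 - 11) = -5*(√(-35 + 9*(4*16))/3 - 11) = -5*(√(-35 + 9*64)/3 - 11) = -5*(√(-35 + 576)/3 - 11) = -5*(√541/3 - 11) = -5*(-11 + √541/3) = 55 - 5*√541/3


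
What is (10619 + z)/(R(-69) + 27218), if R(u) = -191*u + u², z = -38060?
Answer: -27441/45158 ≈ -0.60767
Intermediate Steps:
R(u) = u² - 191*u
(10619 + z)/(R(-69) + 27218) = (10619 - 38060)/(-69*(-191 - 69) + 27218) = -27441/(-69*(-260) + 27218) = -27441/(17940 + 27218) = -27441/45158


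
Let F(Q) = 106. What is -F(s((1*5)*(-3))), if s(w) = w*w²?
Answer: -106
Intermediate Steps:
s(w) = w³
-F(s((1*5)*(-3))) = -1*106 = -106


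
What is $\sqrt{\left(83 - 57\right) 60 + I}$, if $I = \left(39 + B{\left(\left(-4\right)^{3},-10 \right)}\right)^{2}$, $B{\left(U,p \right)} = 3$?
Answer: $2 \sqrt{831} \approx 57.654$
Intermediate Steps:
$I = 1764$ ($I = \left(39 + 3\right)^{2} = 42^{2} = 1764$)
$\sqrt{\left(83 - 57\right) 60 + I} = \sqrt{\left(83 - 57\right) 60 + 1764} = \sqrt{26 \cdot 60 + 1764} = \sqrt{1560 + 1764} = \sqrt{3324} = 2 \sqrt{831}$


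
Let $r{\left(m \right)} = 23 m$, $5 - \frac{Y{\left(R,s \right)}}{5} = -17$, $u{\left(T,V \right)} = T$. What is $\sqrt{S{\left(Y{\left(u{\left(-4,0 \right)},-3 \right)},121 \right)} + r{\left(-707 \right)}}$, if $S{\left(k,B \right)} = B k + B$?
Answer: $i \sqrt{2830} \approx 53.198 i$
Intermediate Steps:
$Y{\left(R,s \right)} = 110$ ($Y{\left(R,s \right)} = 25 - -85 = 25 + 85 = 110$)
$S{\left(k,B \right)} = B + B k$
$\sqrt{S{\left(Y{\left(u{\left(-4,0 \right)},-3 \right)},121 \right)} + r{\left(-707 \right)}} = \sqrt{121 \left(1 + 110\right) + 23 \left(-707\right)} = \sqrt{121 \cdot 111 - 16261} = \sqrt{13431 - 16261} = \sqrt{-2830} = i \sqrt{2830}$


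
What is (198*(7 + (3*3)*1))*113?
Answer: 357984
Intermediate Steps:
(198*(7 + (3*3)*1))*113 = (198*(7 + 9*1))*113 = (198*(7 + 9))*113 = (198*16)*113 = 3168*113 = 357984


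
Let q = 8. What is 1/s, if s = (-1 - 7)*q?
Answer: -1/64 ≈ -0.015625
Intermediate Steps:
s = -64 (s = (-1 - 7)*8 = -8*8 = -64)
1/s = 1/(-64) = -1/64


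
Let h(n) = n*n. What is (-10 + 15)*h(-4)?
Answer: 80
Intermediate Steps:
h(n) = n²
(-10 + 15)*h(-4) = (-10 + 15)*(-4)² = 5*16 = 80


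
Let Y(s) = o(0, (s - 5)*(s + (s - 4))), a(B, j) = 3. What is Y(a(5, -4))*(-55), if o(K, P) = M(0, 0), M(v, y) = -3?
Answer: 165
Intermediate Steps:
o(K, P) = -3
Y(s) = -3
Y(a(5, -4))*(-55) = -3*(-55) = 165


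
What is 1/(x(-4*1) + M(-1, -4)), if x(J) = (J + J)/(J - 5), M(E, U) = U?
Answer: -9/28 ≈ -0.32143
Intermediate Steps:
x(J) = 2*J/(-5 + J) (x(J) = (2*J)/(-5 + J) = 2*J/(-5 + J))
1/(x(-4*1) + M(-1, -4)) = 1/(2*(-4*1)/(-5 - 4*1) - 4) = 1/(2*(-4)/(-5 - 4) - 4) = 1/(2*(-4)/(-9) - 4) = 1/(2*(-4)*(-⅑) - 4) = 1/(8/9 - 4) = 1/(-28/9) = -9/28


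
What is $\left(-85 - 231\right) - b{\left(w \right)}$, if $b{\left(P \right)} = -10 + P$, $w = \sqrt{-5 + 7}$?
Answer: $-306 - \sqrt{2} \approx -307.41$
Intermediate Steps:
$w = \sqrt{2} \approx 1.4142$
$\left(-85 - 231\right) - b{\left(w \right)} = \left(-85 - 231\right) - \left(-10 + \sqrt{2}\right) = -316 + \left(10 - \sqrt{2}\right) = -306 - \sqrt{2}$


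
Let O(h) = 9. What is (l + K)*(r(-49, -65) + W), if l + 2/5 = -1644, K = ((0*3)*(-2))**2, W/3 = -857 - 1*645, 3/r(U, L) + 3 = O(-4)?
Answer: 37044221/5 ≈ 7.4088e+6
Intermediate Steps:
r(U, L) = 1/2 (r(U, L) = 3/(-3 + 9) = 3/6 = 3*(1/6) = 1/2)
W = -4506 (W = 3*(-857 - 1*645) = 3*(-857 - 645) = 3*(-1502) = -4506)
K = 0 (K = (0*(-2))**2 = 0**2 = 0)
l = -8222/5 (l = -2/5 - 1644 = -8222/5 ≈ -1644.4)
(l + K)*(r(-49, -65) + W) = (-8222/5 + 0)*(1/2 - 4506) = -8222/5*(-9011/2) = 37044221/5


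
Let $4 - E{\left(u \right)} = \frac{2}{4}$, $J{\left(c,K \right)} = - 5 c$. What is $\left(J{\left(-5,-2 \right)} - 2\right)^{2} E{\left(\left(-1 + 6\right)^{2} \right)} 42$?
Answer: $77763$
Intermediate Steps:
$E{\left(u \right)} = \frac{7}{2}$ ($E{\left(u \right)} = 4 - \frac{2}{4} = 4 - 2 \cdot \frac{1}{4} = 4 - \frac{1}{2} = \frac{7}{2}$)
$\left(J{\left(-5,-2 \right)} - 2\right)^{2} E{\left(\left(-1 + 6\right)^{2} \right)} 42 = \left(\left(-5\right) \left(-5\right) - 2\right)^{2} \cdot \frac{7}{2} \cdot 42 = \left(25 - 2\right)^{2} \cdot \frac{7}{2} \cdot 42 = 23^{2} \cdot \frac{7}{2} \cdot 42 = 529 \cdot \frac{7}{2} \cdot 42 = \frac{3703}{2} \cdot 42 = 77763$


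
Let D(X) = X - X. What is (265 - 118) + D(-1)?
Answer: 147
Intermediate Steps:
D(X) = 0
(265 - 118) + D(-1) = (265 - 118) + 0 = 147 + 0 = 147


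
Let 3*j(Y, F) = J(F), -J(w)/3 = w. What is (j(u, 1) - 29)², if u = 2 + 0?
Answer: 900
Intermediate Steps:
J(w) = -3*w
u = 2
j(Y, F) = -F (j(Y, F) = (-3*F)/3 = -F)
(j(u, 1) - 29)² = (-1*1 - 29)² = (-1 - 29)² = (-30)² = 900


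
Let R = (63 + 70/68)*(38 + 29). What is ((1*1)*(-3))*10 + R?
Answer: 144839/34 ≈ 4260.0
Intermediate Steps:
R = 145859/34 (R = (63 + 70*(1/68))*67 = (63 + 35/34)*67 = (2177/34)*67 = 145859/34 ≈ 4290.0)
((1*1)*(-3))*10 + R = ((1*1)*(-3))*10 + 145859/34 = (1*(-3))*10 + 145859/34 = -3*10 + 145859/34 = -30 + 145859/34 = 144839/34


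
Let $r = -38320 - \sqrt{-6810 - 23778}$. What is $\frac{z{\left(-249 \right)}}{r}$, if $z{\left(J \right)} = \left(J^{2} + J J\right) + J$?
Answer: $- \frac{1185553740}{367113247} + \frac{123753 i \sqrt{7647}}{734226494} \approx -3.2294 + 0.014739 i$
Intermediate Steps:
$r = -38320 - 2 i \sqrt{7647}$ ($r = -38320 - \sqrt{-30588} = -38320 - 2 i \sqrt{7647} \approx -38320.0 - 174.89 i$)
$z{\left(J \right)} = J + 2 J^{2}$ ($z{\left(J \right)} = \left(J^{2} + J^{2}\right) + J = 2 J^{2} + J = J + 2 J^{2}$)
$\frac{z{\left(-249 \right)}}{r} = \frac{\left(-249\right) \left(1 + 2 \left(-249\right)\right)}{-38320 - 2 i \sqrt{7647}} = \frac{\left(-249\right) \left(1 - 498\right)}{-38320 - 2 i \sqrt{7647}} = \frac{\left(-249\right) \left(-497\right)}{-38320 - 2 i \sqrt{7647}} = \frac{123753}{-38320 - 2 i \sqrt{7647}}$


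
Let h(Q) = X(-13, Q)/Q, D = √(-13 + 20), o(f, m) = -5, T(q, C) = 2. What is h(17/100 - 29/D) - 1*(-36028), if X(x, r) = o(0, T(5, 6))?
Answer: 302922654856/8407977 + 1450000*√7/8407977 ≈ 36028.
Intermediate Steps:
X(x, r) = -5
D = √7 ≈ 2.6458
h(Q) = -5/Q
h(17/100 - 29/D) - 1*(-36028) = -5/(17/100 - 29*√7/7) - 1*(-36028) = -5/(17*(1/100) - 29*√7/7) + 36028 = -5/(17/100 - 29*√7/7) + 36028 = 36028 - 5/(17/100 - 29*√7/7)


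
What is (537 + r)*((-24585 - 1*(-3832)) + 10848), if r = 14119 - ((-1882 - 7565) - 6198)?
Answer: -300131405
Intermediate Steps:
r = 29764 (r = 14119 - (-9447 - 6198) = 14119 - 1*(-15645) = 14119 + 15645 = 29764)
(537 + r)*((-24585 - 1*(-3832)) + 10848) = (537 + 29764)*((-24585 - 1*(-3832)) + 10848) = 30301*((-24585 + 3832) + 10848) = 30301*(-20753 + 10848) = 30301*(-9905) = -300131405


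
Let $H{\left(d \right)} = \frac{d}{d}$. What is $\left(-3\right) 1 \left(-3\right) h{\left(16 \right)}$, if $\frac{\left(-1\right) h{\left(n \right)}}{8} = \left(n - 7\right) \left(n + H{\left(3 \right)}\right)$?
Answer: $-11016$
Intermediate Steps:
$H{\left(d \right)} = 1$
$h{\left(n \right)} = - 8 \left(1 + n\right) \left(-7 + n\right)$ ($h{\left(n \right)} = - 8 \left(n - 7\right) \left(n + 1\right) = - 8 \left(-7 + n\right) \left(1 + n\right) = - 8 \left(1 + n\right) \left(-7 + n\right)$)
$\left(-3\right) 1 \left(-3\right) h{\left(16 \right)} = \left(-3\right) 1 \left(-3\right) \left(56 - 8 \cdot 16^{2} + 48 \cdot 16\right) = \left(-3\right) \left(-3\right) \left(56 - 2048 + 768\right) = 9 \left(56 - 2048 + 768\right) = 9 \left(-1224\right) = -11016$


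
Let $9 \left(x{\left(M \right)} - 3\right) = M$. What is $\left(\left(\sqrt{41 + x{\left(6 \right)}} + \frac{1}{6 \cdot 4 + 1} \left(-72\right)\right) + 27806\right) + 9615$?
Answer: $\frac{935453}{25} + \frac{\sqrt{402}}{3} \approx 37425.0$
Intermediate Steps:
$x{\left(M \right)} = 3 + \frac{M}{9}$
$\left(\left(\sqrt{41 + x{\left(6 \right)}} + \frac{1}{6 \cdot 4 + 1} \left(-72\right)\right) + 27806\right) + 9615 = \left(\left(\sqrt{41 + \left(3 + \frac{1}{9} \cdot 6\right)} + \frac{1}{6 \cdot 4 + 1} \left(-72\right)\right) + 27806\right) + 9615 = \left(\left(\sqrt{41 + \left(3 + \frac{2}{3}\right)} + \frac{1}{24 + 1} \left(-72\right)\right) + 27806\right) + 9615 = \left(\left(\sqrt{41 + \frac{11}{3}} + \frac{1}{25} \left(-72\right)\right) + 27806\right) + 9615 = \left(\left(\sqrt{\frac{134}{3}} + \frac{1}{25} \left(-72\right)\right) + 27806\right) + 9615 = \left(\left(\frac{\sqrt{402}}{3} - \frac{72}{25}\right) + 27806\right) + 9615 = \left(\left(- \frac{72}{25} + \frac{\sqrt{402}}{3}\right) + 27806\right) + 9615 = \left(\frac{695078}{25} + \frac{\sqrt{402}}{3}\right) + 9615 = \frac{935453}{25} + \frac{\sqrt{402}}{3}$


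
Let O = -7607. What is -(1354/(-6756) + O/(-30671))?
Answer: -4932179/103606638 ≈ -0.047605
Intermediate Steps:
-(1354/(-6756) + O/(-30671)) = -(1354/(-6756) - 7607/(-30671)) = -(1354*(-1/6756) - 7607*(-1/30671)) = -(-677/3378 + 7607/30671) = -1*4932179/103606638 = -4932179/103606638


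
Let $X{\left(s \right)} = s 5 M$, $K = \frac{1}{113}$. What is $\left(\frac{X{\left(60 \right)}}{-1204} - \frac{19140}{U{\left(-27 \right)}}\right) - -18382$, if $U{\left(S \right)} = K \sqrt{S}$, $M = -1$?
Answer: $\frac{5533057}{301} + \frac{720940 i \sqrt{3}}{3} \approx 18382.0 + 4.1624 \cdot 10^{5} i$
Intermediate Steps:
$K = \frac{1}{113} \approx 0.0088496$
$X{\left(s \right)} = - 5 s$ ($X{\left(s \right)} = s 5 \left(-1\right) = 5 s \left(-1\right) = - 5 s$)
$U{\left(S \right)} = \frac{\sqrt{S}}{113}$
$\left(\frac{X{\left(60 \right)}}{-1204} - \frac{19140}{U{\left(-27 \right)}}\right) - -18382 = \left(\frac{\left(-5\right) 60}{-1204} - \frac{19140}{\frac{1}{113} \sqrt{-27}}\right) - -18382 = \left(\left(-300\right) \left(- \frac{1}{1204}\right) - \frac{19140}{\frac{1}{113} \cdot 3 i \sqrt{3}}\right) + 18382 = \left(\frac{75}{301} - \frac{19140}{\frac{3}{113} i \sqrt{3}}\right) + 18382 = \left(\frac{75}{301} - 19140 \left(- \frac{113 i \sqrt{3}}{9}\right)\right) + 18382 = \left(\frac{75}{301} + \frac{720940 i \sqrt{3}}{3}\right) + 18382 = \frac{5533057}{301} + \frac{720940 i \sqrt{3}}{3}$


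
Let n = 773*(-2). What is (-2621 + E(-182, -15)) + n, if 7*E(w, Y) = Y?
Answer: -29184/7 ≈ -4169.1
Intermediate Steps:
E(w, Y) = Y/7
n = -1546
(-2621 + E(-182, -15)) + n = (-2621 + (⅐)*(-15)) - 1546 = (-2621 - 15/7) - 1546 = -18362/7 - 1546 = -29184/7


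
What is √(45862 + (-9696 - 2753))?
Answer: √33413 ≈ 182.79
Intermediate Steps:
√(45862 + (-9696 - 2753)) = √(45862 - 12449) = √33413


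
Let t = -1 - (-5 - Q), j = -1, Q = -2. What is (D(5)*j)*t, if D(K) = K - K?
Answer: 0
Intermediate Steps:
D(K) = 0
t = 2 (t = -1 - (-5 - 1*(-2)) = -1 - (-5 + 2) = -1 - 1*(-3) = -1 + 3 = 2)
(D(5)*j)*t = (0*(-1))*2 = 0*2 = 0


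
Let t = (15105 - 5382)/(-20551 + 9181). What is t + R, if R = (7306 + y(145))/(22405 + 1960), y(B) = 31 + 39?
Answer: -2040477/3693734 ≈ -0.55242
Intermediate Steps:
t = -3241/3790 (t = 9723/(-11370) = 9723*(-1/11370) = -3241/3790 ≈ -0.85515)
y(B) = 70
R = 7376/24365 (R = (7306 + 70)/(22405 + 1960) = 7376/24365 ≈ 0.30273)
t + R = -3241/3790 + 7376/24365 = -2040477/3693734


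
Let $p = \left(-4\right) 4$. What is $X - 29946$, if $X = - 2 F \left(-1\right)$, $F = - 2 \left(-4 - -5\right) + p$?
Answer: $-29982$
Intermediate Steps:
$p = -16$
$F = -18$ ($F = - 2 \left(-4 - -5\right) - 16 = - 2 \left(-4 + 5\right) - 16 = \left(-2\right) 1 - 16 = -2 - 16 = -18$)
$X = -36$ ($X = \left(-2\right) \left(-18\right) \left(-1\right) = 36 \left(-1\right) = -36$)
$X - 29946 = -36 - 29946 = -29982$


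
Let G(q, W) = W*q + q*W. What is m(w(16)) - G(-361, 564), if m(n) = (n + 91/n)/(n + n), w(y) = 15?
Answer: 91621958/225 ≈ 4.0721e+5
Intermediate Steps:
G(q, W) = 2*W*q (G(q, W) = W*q + W*q = 2*W*q)
m(n) = (n + 91/n)/(2*n) (m(n) = (n + 91/n)/((2*n)) = (n + 91/n)*(1/(2*n)) = (n + 91/n)/(2*n))
m(w(16)) - G(-361, 564) = (½)*(91 + 15²)/15² - 2*564*(-361) = (½)*(1/225)*(91 + 225) - 1*(-407208) = (½)*(1/225)*316 + 407208 = 158/225 + 407208 = 91621958/225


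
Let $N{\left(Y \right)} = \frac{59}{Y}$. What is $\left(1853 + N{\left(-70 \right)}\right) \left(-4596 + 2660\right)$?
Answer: $- \frac{125502168}{35} \approx -3.5858 \cdot 10^{6}$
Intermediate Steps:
$\left(1853 + N{\left(-70 \right)}\right) \left(-4596 + 2660\right) = \left(1853 + \frac{59}{-70}\right) \left(-4596 + 2660\right) = \left(1853 + 59 \left(- \frac{1}{70}\right)\right) \left(-1936\right) = \left(1853 - \frac{59}{70}\right) \left(-1936\right) = \frac{129651}{70} \left(-1936\right) = - \frac{125502168}{35}$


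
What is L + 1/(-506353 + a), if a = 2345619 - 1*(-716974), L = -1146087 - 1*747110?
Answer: -4839465899279/2556240 ≈ -1.8932e+6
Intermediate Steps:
L = -1893197 (L = -1146087 - 747110 = -1893197)
a = 3062593 (a = 2345619 + 716974 = 3062593)
L + 1/(-506353 + a) = -1893197 + 1/(-506353 + 3062593) = -1893197 + 1/2556240 = -4839465899279/2556240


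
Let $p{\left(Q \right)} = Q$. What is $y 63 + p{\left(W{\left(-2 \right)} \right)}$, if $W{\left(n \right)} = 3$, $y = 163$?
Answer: $10272$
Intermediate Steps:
$y 63 + p{\left(W{\left(-2 \right)} \right)} = 163 \cdot 63 + 3 = 10269 + 3 = 10272$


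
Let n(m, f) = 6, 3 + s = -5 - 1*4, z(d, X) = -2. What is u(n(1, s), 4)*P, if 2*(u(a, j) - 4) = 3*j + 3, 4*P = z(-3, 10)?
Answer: -23/4 ≈ -5.7500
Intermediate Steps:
P = -½ (P = (¼)*(-2) = -½ ≈ -0.50000)
s = -12 (s = -3 + (-5 - 1*4) = -3 + (-5 - 4) = -3 - 9 = -12)
u(a, j) = 11/2 + 3*j/2 (u(a, j) = 4 + (3*j + 3)/2 = 4 + (3 + 3*j)/2 = 4 + (3/2 + 3*j/2) = 11/2 + 3*j/2)
u(n(1, s), 4)*P = (11/2 + (3/2)*4)*(-½) = (11/2 + 6)*(-½) = (23/2)*(-½) = -23/4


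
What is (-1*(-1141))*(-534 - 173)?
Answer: -806687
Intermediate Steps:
(-1*(-1141))*(-534 - 173) = 1141*(-707) = -806687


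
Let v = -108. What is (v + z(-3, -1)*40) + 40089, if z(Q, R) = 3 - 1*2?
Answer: 40021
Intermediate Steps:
z(Q, R) = 1 (z(Q, R) = 3 - 2 = 1)
(v + z(-3, -1)*40) + 40089 = (-108 + 1*40) + 40089 = (-108 + 40) + 40089 = -68 + 40089 = 40021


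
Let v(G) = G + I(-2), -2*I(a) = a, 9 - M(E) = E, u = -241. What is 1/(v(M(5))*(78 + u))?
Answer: -1/815 ≈ -0.0012270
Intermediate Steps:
M(E) = 9 - E
I(a) = -a/2
v(G) = 1 + G (v(G) = G - 1/2*(-2) = G + 1 = 1 + G)
1/(v(M(5))*(78 + u)) = 1/((1 + (9 - 1*5))*(78 - 241)) = 1/((1 + (9 - 5))*(-163)) = 1/((1 + 4)*(-163)) = 1/(5*(-163)) = 1/(-815) = -1/815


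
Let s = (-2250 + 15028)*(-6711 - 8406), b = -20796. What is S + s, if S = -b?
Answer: -193144230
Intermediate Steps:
S = 20796 (S = -1*(-20796) = 20796)
s = -193165026 (s = 12778*(-15117) = -193165026)
S + s = 20796 - 193165026 = -193144230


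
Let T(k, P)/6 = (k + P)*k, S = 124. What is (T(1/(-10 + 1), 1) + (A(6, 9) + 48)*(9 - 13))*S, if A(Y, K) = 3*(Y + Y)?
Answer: -1126912/27 ≈ -41738.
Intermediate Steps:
A(Y, K) = 6*Y (A(Y, K) = 3*(2*Y) = 6*Y)
T(k, P) = 6*k*(P + k) (T(k, P) = 6*((k + P)*k) = 6*((P + k)*k) = 6*(k*(P + k)) = 6*k*(P + k))
(T(1/(-10 + 1), 1) + (A(6, 9) + 48)*(9 - 13))*S = (6*(1 + 1/(-10 + 1))/(-10 + 1) + (6*6 + 48)*(9 - 13))*124 = (6*(1 + 1/(-9))/(-9) + (36 + 48)*(-4))*124 = (6*(-⅑)*(1 - ⅑) + 84*(-4))*124 = (6*(-⅑)*(8/9) - 336)*124 = (-16/27 - 336)*124 = -9088/27*124 = -1126912/27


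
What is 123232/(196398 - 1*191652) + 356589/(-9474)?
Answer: -87478571/7493934 ≈ -11.673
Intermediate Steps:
123232/(196398 - 1*191652) + 356589/(-9474) = 123232/(196398 - 191652) + 356589*(-1/9474) = 123232/4746 - 118863/3158 = 123232*(1/4746) - 118863/3158 = 61616/2373 - 118863/3158 = -87478571/7493934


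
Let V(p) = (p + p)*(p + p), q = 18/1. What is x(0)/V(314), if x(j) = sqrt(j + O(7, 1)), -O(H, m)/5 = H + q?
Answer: 5*I*sqrt(5)/394384 ≈ 2.8349e-5*I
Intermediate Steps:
q = 18 (q = 18*1 = 18)
O(H, m) = -90 - 5*H (O(H, m) = -5*(H + 18) = -5*(18 + H) = -90 - 5*H)
V(p) = 4*p**2 (V(p) = (2*p)*(2*p) = 4*p**2)
x(j) = sqrt(-125 + j) (x(j) = sqrt(j + (-90 - 5*7)) = sqrt(j + (-90 - 35)) = sqrt(j - 125) = sqrt(-125 + j))
x(0)/V(314) = sqrt(-125 + 0)/((4*314**2)) = sqrt(-125)/((4*98596)) = (5*I*sqrt(5))/394384 = (5*I*sqrt(5))*(1/394384) = 5*I*sqrt(5)/394384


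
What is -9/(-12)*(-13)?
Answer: -39/4 ≈ -9.7500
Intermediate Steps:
-9/(-12)*(-13) = -9*(-1/12)*(-13) = (¾)*(-13) = -39/4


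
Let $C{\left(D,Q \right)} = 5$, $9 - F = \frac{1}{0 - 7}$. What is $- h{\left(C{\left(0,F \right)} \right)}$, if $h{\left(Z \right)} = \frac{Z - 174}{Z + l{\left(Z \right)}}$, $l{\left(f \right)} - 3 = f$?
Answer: $13$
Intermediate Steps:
$F = \frac{64}{7}$ ($F = 9 - \frac{1}{0 - 7} = 9 - \frac{1}{-7} = 9 - - \frac{1}{7} = 9 + \frac{1}{7} = \frac{64}{7} \approx 9.1429$)
$l{\left(f \right)} = 3 + f$
$h{\left(Z \right)} = \frac{-174 + Z}{3 + 2 Z}$ ($h{\left(Z \right)} = \frac{Z - 174}{Z + \left(3 + Z\right)} = \frac{-174 + Z}{3 + 2 Z}$)
$- h{\left(C{\left(0,F \right)} \right)} = - \frac{-174 + 5}{3 + 2 \cdot 5} = - \frac{-169}{3 + 10} = - \frac{-169}{13} = \left(-1\right) \left(-13\right) = 13$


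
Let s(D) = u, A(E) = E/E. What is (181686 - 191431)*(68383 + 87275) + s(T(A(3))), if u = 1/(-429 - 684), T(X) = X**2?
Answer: -1688295464731/1113 ≈ -1.5169e+9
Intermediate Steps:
A(E) = 1
u = -1/1113 (u = 1/(-1113) = -1/1113 ≈ -0.00089847)
s(D) = -1/1113
(181686 - 191431)*(68383 + 87275) + s(T(A(3))) = (181686 - 191431)*(68383 + 87275) - 1/1113 = -9745*155658 - 1/1113 = -1516887210 - 1/1113 = -1688295464731/1113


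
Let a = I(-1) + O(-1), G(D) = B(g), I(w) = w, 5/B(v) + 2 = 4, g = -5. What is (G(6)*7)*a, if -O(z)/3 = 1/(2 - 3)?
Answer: 35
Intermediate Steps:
B(v) = 5/2 (B(v) = 5/(-2 + 4) = 5/2)
O(z) = 3 (O(z) = -3/(2 - 3) = -3/(-1) = -3*(-1) = 3)
G(D) = 5/2
a = 2 (a = -1 + 3 = 2)
(G(6)*7)*a = ((5/2)*7)*2 = (35/2)*2 = 35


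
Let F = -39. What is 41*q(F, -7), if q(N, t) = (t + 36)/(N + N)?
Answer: -1189/78 ≈ -15.244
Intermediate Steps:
q(N, t) = (36 + t)/(2*N) (q(N, t) = (36 + t)/((2*N)) = (36 + t)*(1/(2*N)) = (36 + t)/(2*N))
41*q(F, -7) = 41*((½)*(36 - 7)/(-39)) = 41*((½)*(-1/39)*29) = 41*(-29/78) = -1189/78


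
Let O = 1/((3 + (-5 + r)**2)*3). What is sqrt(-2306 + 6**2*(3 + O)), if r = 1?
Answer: 5*I*sqrt(31730)/19 ≈ 46.876*I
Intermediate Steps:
O = 1/57 (O = 1/((3 + (-5 + 1)**2)*3) = 1/((3 + (-4)**2)*3) = 1/((3 + 16)*3) = 1/(19*3) = 1/57 ≈ 0.017544)
sqrt(-2306 + 6**2*(3 + O)) = sqrt(-2306 + 6**2*(3 + 1/57)) = sqrt(-2306 + 36*(172/57)) = sqrt(-2306 + 2064/19) = sqrt(-41750/19) = 5*I*sqrt(31730)/19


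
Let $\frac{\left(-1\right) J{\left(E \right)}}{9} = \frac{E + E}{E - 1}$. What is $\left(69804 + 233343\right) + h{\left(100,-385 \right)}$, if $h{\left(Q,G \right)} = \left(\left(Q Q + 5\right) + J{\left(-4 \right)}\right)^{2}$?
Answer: $\frac{2502880884}{25} \approx 1.0012 \cdot 10^{8}$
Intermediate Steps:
$J{\left(E \right)} = - \frac{18 E}{-1 + E}$ ($J{\left(E \right)} = - 9 \frac{E + E}{E - 1} = - 9 \frac{2 E}{-1 + E} = - \frac{18 E}{-1 + E}$)
$h{\left(Q,G \right)} = \left(- \frac{47}{5} + Q^{2}\right)^{2}$ ($h{\left(Q,G \right)} = \left(\left(Q Q + 5\right) - - \frac{72}{-1 - 4}\right)^{2} = \left(\left(Q^{2} + 5\right) - - \frac{72}{-5}\right)^{2} = \left(\left(5 + Q^{2}\right) - \left(-72\right) \left(- \frac{1}{5}\right)\right)^{2} = \left(\left(5 + Q^{2}\right) - \frac{72}{5}\right)^{2} = \left(- \frac{47}{5} + Q^{2}\right)^{2}$)
$\left(69804 + 233343\right) + h{\left(100,-385 \right)} = \left(69804 + 233343\right) + \frac{\left(-47 + 5 \cdot 100^{2}\right)^{2}}{25} = 303147 + \frac{\left(-47 + 5 \cdot 10000\right)^{2}}{25} = 303147 + \frac{\left(-47 + 50000\right)^{2}}{25} = 303147 + \frac{49953^{2}}{25} = 303147 + \frac{1}{25} \cdot 2495302209 = 303147 + \frac{2495302209}{25} = \frac{2502880884}{25}$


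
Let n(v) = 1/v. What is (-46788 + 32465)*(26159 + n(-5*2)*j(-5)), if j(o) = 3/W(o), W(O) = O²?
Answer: -93668796281/250 ≈ -3.7467e+8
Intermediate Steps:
j(o) = 3/o² (j(o) = 3/(o²) = 3/o²)
(-46788 + 32465)*(26159 + n(-5*2)*j(-5)) = (-46788 + 32465)*(26159 + (3/(-5)²)/((-5*2))) = -14323*(26159 + (3*(1/25))/(-10)) = -14323*(26159 - ⅒*3/25) = -14323*(26159 - 3/250) = -14323*6539747/250 = -93668796281/250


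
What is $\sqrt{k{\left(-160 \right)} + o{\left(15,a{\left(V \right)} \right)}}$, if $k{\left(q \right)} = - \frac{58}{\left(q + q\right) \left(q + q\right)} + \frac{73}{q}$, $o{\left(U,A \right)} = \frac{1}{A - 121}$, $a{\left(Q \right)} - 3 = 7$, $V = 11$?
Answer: $\frac{i \sqrt{587718138}}{35520} \approx 0.68251 i$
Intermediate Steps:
$a{\left(Q \right)} = 10$ ($a{\left(Q \right)} = 3 + 7 = 10$)
$o{\left(U,A \right)} = \frac{1}{-121 + A}$
$k{\left(q \right)} = \frac{73}{q} - \frac{29}{2 q^{2}}$ ($k{\left(q \right)} = - \frac{58}{2 q 2 q} + \frac{73}{q} = - \frac{58}{4 q^{2}} + \frac{73}{q} = - 58 \frac{1}{4 q^{2}} + \frac{73}{q} = - \frac{29}{2 q^{2}} + \frac{73}{q} = \frac{73}{q} - \frac{29}{2 q^{2}}$)
$\sqrt{k{\left(-160 \right)} + o{\left(15,a{\left(V \right)} \right)}} = \sqrt{\frac{-29 + 146 \left(-160\right)}{2 \cdot 25600} + \frac{1}{-121 + 10}} = \sqrt{\frac{1}{2} \cdot \frac{1}{25600} \left(-29 - 23360\right) + \frac{1}{-111}} = \sqrt{\frac{1}{2} \cdot \frac{1}{25600} \left(-23389\right) - \frac{1}{111}} = \sqrt{- \frac{23389}{51200} - \frac{1}{111}} = \sqrt{- \frac{2647379}{5683200}} = \frac{i \sqrt{587718138}}{35520}$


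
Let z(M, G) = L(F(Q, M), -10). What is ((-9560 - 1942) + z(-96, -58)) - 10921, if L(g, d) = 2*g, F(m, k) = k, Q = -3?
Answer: -22615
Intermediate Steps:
z(M, G) = 2*M
((-9560 - 1942) + z(-96, -58)) - 10921 = ((-9560 - 1942) + 2*(-96)) - 10921 = (-11502 - 192) - 10921 = -11694 - 10921 = -22615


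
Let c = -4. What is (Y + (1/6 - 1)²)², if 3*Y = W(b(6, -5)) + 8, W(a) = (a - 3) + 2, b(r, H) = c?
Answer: 3721/1296 ≈ 2.8711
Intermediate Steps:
b(r, H) = -4
W(a) = -1 + a (W(a) = (-3 + a) + 2 = -1 + a)
Y = 1 (Y = ((-1 - 4) + 8)/3 = (-5 + 8)/3 = (⅓)*3 = 1)
(Y + (1/6 - 1)²)² = (1 + (1/6 - 1)²)² = (1 + (⅙ - 1)²)² = (1 + (-⅚)²)² = (1 + 25/36)² = (61/36)² = 3721/1296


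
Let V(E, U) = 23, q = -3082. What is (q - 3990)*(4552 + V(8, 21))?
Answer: -32354400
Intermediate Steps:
(q - 3990)*(4552 + V(8, 21)) = (-3082 - 3990)*(4552 + 23) = -7072*4575 = -32354400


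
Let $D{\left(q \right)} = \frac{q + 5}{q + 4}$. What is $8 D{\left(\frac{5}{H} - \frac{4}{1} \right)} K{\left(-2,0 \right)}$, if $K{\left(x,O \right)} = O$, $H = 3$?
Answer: $0$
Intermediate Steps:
$D{\left(q \right)} = \frac{5 + q}{4 + q}$
$8 D{\left(\frac{5}{H} - \frac{4}{1} \right)} K{\left(-2,0 \right)} = 8 \frac{5 + \left(\frac{5}{3} - \frac{4}{1}\right)}{4 + \left(\frac{5}{3} - \frac{4}{1}\right)} 0 = 8 \frac{5 + \left(5 \cdot \frac{1}{3} - 4\right)}{4 + \left(5 \cdot \frac{1}{3} - 4\right)} 0 = 8 \frac{5 + \left(\frac{5}{3} - 4\right)}{4 + \left(\frac{5}{3} - 4\right)} 0 = 8 \frac{5 - \frac{7}{3}}{4 - \frac{7}{3}} \cdot 0 = 8 \frac{1}{\frac{5}{3}} \cdot \frac{8}{3} \cdot 0 = 8 \cdot \frac{3}{5} \cdot \frac{8}{3} \cdot 0 = 8 \cdot \frac{8}{5} \cdot 0 = \frac{64}{5} \cdot 0 = 0$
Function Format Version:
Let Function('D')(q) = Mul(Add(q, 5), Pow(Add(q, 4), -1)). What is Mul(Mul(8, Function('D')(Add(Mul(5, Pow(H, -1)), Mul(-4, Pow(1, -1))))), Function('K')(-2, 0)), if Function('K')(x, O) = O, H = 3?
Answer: 0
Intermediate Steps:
Function('D')(q) = Mul(Pow(Add(4, q), -1), Add(5, q)) (Function('D')(q) = Mul(Add(5, q), Pow(Add(4, q), -1)) = Mul(Pow(Add(4, q), -1), Add(5, q)))
Mul(Mul(8, Function('D')(Add(Mul(5, Pow(H, -1)), Mul(-4, Pow(1, -1))))), Function('K')(-2, 0)) = Mul(Mul(8, Mul(Pow(Add(4, Add(Mul(5, Pow(3, -1)), Mul(-4, Pow(1, -1)))), -1), Add(5, Add(Mul(5, Pow(3, -1)), Mul(-4, Pow(1, -1)))))), 0) = Mul(Mul(8, Mul(Pow(Add(4, Add(Mul(5, Rational(1, 3)), Mul(-4, 1))), -1), Add(5, Add(Mul(5, Rational(1, 3)), Mul(-4, 1))))), 0) = Mul(Mul(8, Mul(Pow(Add(4, Add(Rational(5, 3), -4)), -1), Add(5, Add(Rational(5, 3), -4)))), 0) = Mul(Mul(8, Mul(Pow(Add(4, Rational(-7, 3)), -1), Add(5, Rational(-7, 3)))), 0) = Mul(Mul(8, Mul(Pow(Rational(5, 3), -1), Rational(8, 3))), 0) = Mul(Mul(8, Mul(Rational(3, 5), Rational(8, 3))), 0) = Mul(Mul(8, Rational(8, 5)), 0) = Mul(Rational(64, 5), 0) = 0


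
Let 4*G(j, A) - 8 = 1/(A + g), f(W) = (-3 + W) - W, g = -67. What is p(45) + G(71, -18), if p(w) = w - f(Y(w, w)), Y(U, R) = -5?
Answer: 16999/340 ≈ 49.997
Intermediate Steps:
f(W) = -3
p(w) = 3 + w (p(w) = w - 1*(-3) = w + 3 = 3 + w)
G(j, A) = 2 + 1/(4*(-67 + A)) (G(j, A) = 2 + 1/(4*(A - 67)) = 2 + 1/(4*(-67 + A)))
p(45) + G(71, -18) = (3 + 45) + (-535 + 8*(-18))/(4*(-67 - 18)) = 48 + (1/4)*(-535 - 144)/(-85) = 48 + (1/4)*(-1/85)*(-679) = 48 + 679/340 = 16999/340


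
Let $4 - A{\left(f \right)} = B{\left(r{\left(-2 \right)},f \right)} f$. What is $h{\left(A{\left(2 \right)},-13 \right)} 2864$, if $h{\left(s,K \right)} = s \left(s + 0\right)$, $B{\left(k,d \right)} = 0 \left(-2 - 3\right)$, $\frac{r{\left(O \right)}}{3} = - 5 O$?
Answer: $45824$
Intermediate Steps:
$r{\left(O \right)} = - 15 O$ ($r{\left(O \right)} = 3 \left(- 5 O\right) = - 15 O$)
$B{\left(k,d \right)} = 0$ ($B{\left(k,d \right)} = 0 \left(-5\right) = 0$)
$A{\left(f \right)} = 4$ ($A{\left(f \right)} = 4 - 0 f = 4 - 0 = 4 + 0 = 4$)
$h{\left(s,K \right)} = s^{2}$ ($h{\left(s,K \right)} = s s = s^{2}$)
$h{\left(A{\left(2 \right)},-13 \right)} 2864 = 4^{2} \cdot 2864 = 16 \cdot 2864 = 45824$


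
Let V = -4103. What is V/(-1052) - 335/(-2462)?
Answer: 5227003/1295012 ≈ 4.0363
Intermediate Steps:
V/(-1052) - 335/(-2462) = -4103/(-1052) - 335/(-2462) = -4103*(-1/1052) - 335*(-1/2462) = 4103/1052 + 335/2462 = 5227003/1295012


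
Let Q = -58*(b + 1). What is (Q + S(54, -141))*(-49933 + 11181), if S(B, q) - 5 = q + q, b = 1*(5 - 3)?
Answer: 17477152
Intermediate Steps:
b = 2 (b = 1*2 = 2)
S(B, q) = 5 + 2*q (S(B, q) = 5 + (q + q) = 5 + 2*q)
Q = -174 (Q = -58*(2 + 1) = -58*3 = -174)
(Q + S(54, -141))*(-49933 + 11181) = (-174 + (5 + 2*(-141)))*(-49933 + 11181) = (-174 + (5 - 282))*(-38752) = (-174 - 277)*(-38752) = -451*(-38752) = 17477152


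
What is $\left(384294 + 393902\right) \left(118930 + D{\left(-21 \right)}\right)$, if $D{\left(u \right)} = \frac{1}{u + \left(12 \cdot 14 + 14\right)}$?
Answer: $\frac{14900687673276}{161} \approx 9.2551 \cdot 10^{10}$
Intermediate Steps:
$D{\left(u \right)} = \frac{1}{182 + u}$ ($D{\left(u \right)} = \frac{1}{u + \left(168 + 14\right)} = \frac{1}{u + 182} = \frac{1}{182 + u}$)
$\left(384294 + 393902\right) \left(118930 + D{\left(-21 \right)}\right) = \left(384294 + 393902\right) \left(118930 + \frac{1}{182 - 21}\right) = 778196 \left(118930 + \frac{1}{161}\right) = 778196 \cdot \frac{19147731}{161} = \frac{14900687673276}{161}$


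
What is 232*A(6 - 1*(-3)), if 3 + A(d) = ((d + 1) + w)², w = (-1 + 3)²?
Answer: 44776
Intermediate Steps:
w = 4 (w = 2² = 4)
A(d) = -3 + (5 + d)² (A(d) = -3 + ((d + 1) + 4)² = -3 + ((1 + d) + 4)² = -3 + (5 + d)²)
232*A(6 - 1*(-3)) = 232*(-3 + (5 + (6 - 1*(-3)))²) = 232*(-3 + (5 + (6 + 3))²) = 232*(-3 + (5 + 9)²) = 232*(-3 + 14²) = 232*(-3 + 196) = 232*193 = 44776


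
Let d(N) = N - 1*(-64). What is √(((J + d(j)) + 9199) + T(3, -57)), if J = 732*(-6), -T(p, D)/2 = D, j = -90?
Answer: √4895 ≈ 69.964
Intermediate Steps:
T(p, D) = -2*D
d(N) = 64 + N (d(N) = N + 64 = 64 + N)
J = -4392
√(((J + d(j)) + 9199) + T(3, -57)) = √(((-4392 + (64 - 90)) + 9199) - 2*(-57)) = √(((-4392 - 26) + 9199) + 114) = √((-4418 + 9199) + 114) = √(4781 + 114) = √4895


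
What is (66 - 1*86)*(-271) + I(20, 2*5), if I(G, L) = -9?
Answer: 5411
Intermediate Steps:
(66 - 1*86)*(-271) + I(20, 2*5) = (66 - 1*86)*(-271) - 9 = (66 - 86)*(-271) - 9 = -20*(-271) - 9 = 5420 - 9 = 5411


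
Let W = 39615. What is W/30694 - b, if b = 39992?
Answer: -1227474833/30694 ≈ -39991.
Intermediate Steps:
W/30694 - b = 39615/30694 - 1*39992 = 39615*(1/30694) - 39992 = 39615/30694 - 39992 = -1227474833/30694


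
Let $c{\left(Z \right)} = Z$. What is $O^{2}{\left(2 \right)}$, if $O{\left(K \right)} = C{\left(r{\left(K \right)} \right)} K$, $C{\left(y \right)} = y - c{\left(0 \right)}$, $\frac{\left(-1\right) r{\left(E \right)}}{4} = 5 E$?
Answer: $6400$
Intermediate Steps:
$r{\left(E \right)} = - 20 E$ ($r{\left(E \right)} = - 4 \cdot 5 E = - 20 E$)
$C{\left(y \right)} = y$ ($C{\left(y \right)} = y - 0 = y + 0 = y$)
$O{\left(K \right)} = - 20 K^{2}$ ($O{\left(K \right)} = - 20 K K = - 20 K^{2}$)
$O^{2}{\left(2 \right)} = \left(- 20 \cdot 2^{2}\right)^{2} = \left(\left(-20\right) 4\right)^{2} = \left(-80\right)^{2} = 6400$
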